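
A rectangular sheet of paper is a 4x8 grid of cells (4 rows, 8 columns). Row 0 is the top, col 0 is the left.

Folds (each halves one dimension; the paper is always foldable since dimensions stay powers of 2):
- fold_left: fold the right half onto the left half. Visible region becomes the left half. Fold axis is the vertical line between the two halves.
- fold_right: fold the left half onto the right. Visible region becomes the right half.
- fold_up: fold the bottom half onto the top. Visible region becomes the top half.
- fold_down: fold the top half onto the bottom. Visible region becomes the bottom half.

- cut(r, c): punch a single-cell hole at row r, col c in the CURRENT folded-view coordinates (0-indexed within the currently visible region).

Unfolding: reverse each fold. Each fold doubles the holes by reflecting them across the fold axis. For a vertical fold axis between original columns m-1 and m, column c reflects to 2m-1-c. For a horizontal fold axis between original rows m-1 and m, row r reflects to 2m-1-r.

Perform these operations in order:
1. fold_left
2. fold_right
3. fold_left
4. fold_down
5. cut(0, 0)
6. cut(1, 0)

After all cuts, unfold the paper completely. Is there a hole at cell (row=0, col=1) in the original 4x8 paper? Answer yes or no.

Op 1 fold_left: fold axis v@4; visible region now rows[0,4) x cols[0,4) = 4x4
Op 2 fold_right: fold axis v@2; visible region now rows[0,4) x cols[2,4) = 4x2
Op 3 fold_left: fold axis v@3; visible region now rows[0,4) x cols[2,3) = 4x1
Op 4 fold_down: fold axis h@2; visible region now rows[2,4) x cols[2,3) = 2x1
Op 5 cut(0, 0): punch at orig (2,2); cuts so far [(2, 2)]; region rows[2,4) x cols[2,3) = 2x1
Op 6 cut(1, 0): punch at orig (3,2); cuts so far [(2, 2), (3, 2)]; region rows[2,4) x cols[2,3) = 2x1
Unfold 1 (reflect across h@2): 4 holes -> [(0, 2), (1, 2), (2, 2), (3, 2)]
Unfold 2 (reflect across v@3): 8 holes -> [(0, 2), (0, 3), (1, 2), (1, 3), (2, 2), (2, 3), (3, 2), (3, 3)]
Unfold 3 (reflect across v@2): 16 holes -> [(0, 0), (0, 1), (0, 2), (0, 3), (1, 0), (1, 1), (1, 2), (1, 3), (2, 0), (2, 1), (2, 2), (2, 3), (3, 0), (3, 1), (3, 2), (3, 3)]
Unfold 4 (reflect across v@4): 32 holes -> [(0, 0), (0, 1), (0, 2), (0, 3), (0, 4), (0, 5), (0, 6), (0, 7), (1, 0), (1, 1), (1, 2), (1, 3), (1, 4), (1, 5), (1, 6), (1, 7), (2, 0), (2, 1), (2, 2), (2, 3), (2, 4), (2, 5), (2, 6), (2, 7), (3, 0), (3, 1), (3, 2), (3, 3), (3, 4), (3, 5), (3, 6), (3, 7)]
Holes: [(0, 0), (0, 1), (0, 2), (0, 3), (0, 4), (0, 5), (0, 6), (0, 7), (1, 0), (1, 1), (1, 2), (1, 3), (1, 4), (1, 5), (1, 6), (1, 7), (2, 0), (2, 1), (2, 2), (2, 3), (2, 4), (2, 5), (2, 6), (2, 7), (3, 0), (3, 1), (3, 2), (3, 3), (3, 4), (3, 5), (3, 6), (3, 7)]

Answer: yes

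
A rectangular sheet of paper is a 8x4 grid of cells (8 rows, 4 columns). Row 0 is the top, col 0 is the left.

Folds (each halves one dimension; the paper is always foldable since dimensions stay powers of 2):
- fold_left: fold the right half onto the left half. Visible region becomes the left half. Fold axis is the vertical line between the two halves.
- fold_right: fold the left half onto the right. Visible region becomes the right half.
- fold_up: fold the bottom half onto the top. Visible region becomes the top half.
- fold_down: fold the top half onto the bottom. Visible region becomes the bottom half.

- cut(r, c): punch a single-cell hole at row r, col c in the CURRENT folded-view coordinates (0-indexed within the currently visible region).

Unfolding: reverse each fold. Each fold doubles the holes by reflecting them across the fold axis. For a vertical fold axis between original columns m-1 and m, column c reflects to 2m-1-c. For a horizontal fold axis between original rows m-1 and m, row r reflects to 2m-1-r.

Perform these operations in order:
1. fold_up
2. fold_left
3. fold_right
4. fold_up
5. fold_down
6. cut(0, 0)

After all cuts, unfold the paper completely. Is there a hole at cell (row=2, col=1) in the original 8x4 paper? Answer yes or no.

Op 1 fold_up: fold axis h@4; visible region now rows[0,4) x cols[0,4) = 4x4
Op 2 fold_left: fold axis v@2; visible region now rows[0,4) x cols[0,2) = 4x2
Op 3 fold_right: fold axis v@1; visible region now rows[0,4) x cols[1,2) = 4x1
Op 4 fold_up: fold axis h@2; visible region now rows[0,2) x cols[1,2) = 2x1
Op 5 fold_down: fold axis h@1; visible region now rows[1,2) x cols[1,2) = 1x1
Op 6 cut(0, 0): punch at orig (1,1); cuts so far [(1, 1)]; region rows[1,2) x cols[1,2) = 1x1
Unfold 1 (reflect across h@1): 2 holes -> [(0, 1), (1, 1)]
Unfold 2 (reflect across h@2): 4 holes -> [(0, 1), (1, 1), (2, 1), (3, 1)]
Unfold 3 (reflect across v@1): 8 holes -> [(0, 0), (0, 1), (1, 0), (1, 1), (2, 0), (2, 1), (3, 0), (3, 1)]
Unfold 4 (reflect across v@2): 16 holes -> [(0, 0), (0, 1), (0, 2), (0, 3), (1, 0), (1, 1), (1, 2), (1, 3), (2, 0), (2, 1), (2, 2), (2, 3), (3, 0), (3, 1), (3, 2), (3, 3)]
Unfold 5 (reflect across h@4): 32 holes -> [(0, 0), (0, 1), (0, 2), (0, 3), (1, 0), (1, 1), (1, 2), (1, 3), (2, 0), (2, 1), (2, 2), (2, 3), (3, 0), (3, 1), (3, 2), (3, 3), (4, 0), (4, 1), (4, 2), (4, 3), (5, 0), (5, 1), (5, 2), (5, 3), (6, 0), (6, 1), (6, 2), (6, 3), (7, 0), (7, 1), (7, 2), (7, 3)]
Holes: [(0, 0), (0, 1), (0, 2), (0, 3), (1, 0), (1, 1), (1, 2), (1, 3), (2, 0), (2, 1), (2, 2), (2, 3), (3, 0), (3, 1), (3, 2), (3, 3), (4, 0), (4, 1), (4, 2), (4, 3), (5, 0), (5, 1), (5, 2), (5, 3), (6, 0), (6, 1), (6, 2), (6, 3), (7, 0), (7, 1), (7, 2), (7, 3)]

Answer: yes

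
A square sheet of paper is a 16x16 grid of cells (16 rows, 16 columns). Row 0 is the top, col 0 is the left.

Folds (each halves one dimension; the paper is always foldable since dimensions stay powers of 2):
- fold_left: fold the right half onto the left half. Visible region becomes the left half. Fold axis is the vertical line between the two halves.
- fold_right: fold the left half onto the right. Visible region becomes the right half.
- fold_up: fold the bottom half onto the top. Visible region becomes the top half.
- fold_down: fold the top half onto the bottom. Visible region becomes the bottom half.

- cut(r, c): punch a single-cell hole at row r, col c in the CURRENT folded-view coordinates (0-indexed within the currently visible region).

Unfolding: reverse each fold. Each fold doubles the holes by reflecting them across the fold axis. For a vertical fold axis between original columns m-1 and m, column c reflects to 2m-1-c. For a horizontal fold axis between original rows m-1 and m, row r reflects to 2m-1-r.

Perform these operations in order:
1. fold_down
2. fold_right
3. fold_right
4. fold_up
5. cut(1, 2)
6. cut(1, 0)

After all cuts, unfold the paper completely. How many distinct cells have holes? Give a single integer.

Op 1 fold_down: fold axis h@8; visible region now rows[8,16) x cols[0,16) = 8x16
Op 2 fold_right: fold axis v@8; visible region now rows[8,16) x cols[8,16) = 8x8
Op 3 fold_right: fold axis v@12; visible region now rows[8,16) x cols[12,16) = 8x4
Op 4 fold_up: fold axis h@12; visible region now rows[8,12) x cols[12,16) = 4x4
Op 5 cut(1, 2): punch at orig (9,14); cuts so far [(9, 14)]; region rows[8,12) x cols[12,16) = 4x4
Op 6 cut(1, 0): punch at orig (9,12); cuts so far [(9, 12), (9, 14)]; region rows[8,12) x cols[12,16) = 4x4
Unfold 1 (reflect across h@12): 4 holes -> [(9, 12), (9, 14), (14, 12), (14, 14)]
Unfold 2 (reflect across v@12): 8 holes -> [(9, 9), (9, 11), (9, 12), (9, 14), (14, 9), (14, 11), (14, 12), (14, 14)]
Unfold 3 (reflect across v@8): 16 holes -> [(9, 1), (9, 3), (9, 4), (9, 6), (9, 9), (9, 11), (9, 12), (9, 14), (14, 1), (14, 3), (14, 4), (14, 6), (14, 9), (14, 11), (14, 12), (14, 14)]
Unfold 4 (reflect across h@8): 32 holes -> [(1, 1), (1, 3), (1, 4), (1, 6), (1, 9), (1, 11), (1, 12), (1, 14), (6, 1), (6, 3), (6, 4), (6, 6), (6, 9), (6, 11), (6, 12), (6, 14), (9, 1), (9, 3), (9, 4), (9, 6), (9, 9), (9, 11), (9, 12), (9, 14), (14, 1), (14, 3), (14, 4), (14, 6), (14, 9), (14, 11), (14, 12), (14, 14)]

Answer: 32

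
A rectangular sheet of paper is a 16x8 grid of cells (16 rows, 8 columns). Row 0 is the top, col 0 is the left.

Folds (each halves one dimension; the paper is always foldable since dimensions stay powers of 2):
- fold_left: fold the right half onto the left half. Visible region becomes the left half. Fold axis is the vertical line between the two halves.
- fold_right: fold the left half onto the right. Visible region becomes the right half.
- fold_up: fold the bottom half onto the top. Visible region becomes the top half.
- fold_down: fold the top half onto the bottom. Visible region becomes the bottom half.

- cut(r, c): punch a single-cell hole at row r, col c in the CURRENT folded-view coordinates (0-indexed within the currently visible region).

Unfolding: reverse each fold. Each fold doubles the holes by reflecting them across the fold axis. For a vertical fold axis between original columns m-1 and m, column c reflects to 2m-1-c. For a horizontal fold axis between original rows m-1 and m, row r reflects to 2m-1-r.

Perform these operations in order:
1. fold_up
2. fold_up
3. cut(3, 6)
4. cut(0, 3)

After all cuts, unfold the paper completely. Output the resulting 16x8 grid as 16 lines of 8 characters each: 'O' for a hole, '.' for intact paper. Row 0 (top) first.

Answer: ...O....
........
........
......O.
......O.
........
........
...O....
...O....
........
........
......O.
......O.
........
........
...O....

Derivation:
Op 1 fold_up: fold axis h@8; visible region now rows[0,8) x cols[0,8) = 8x8
Op 2 fold_up: fold axis h@4; visible region now rows[0,4) x cols[0,8) = 4x8
Op 3 cut(3, 6): punch at orig (3,6); cuts so far [(3, 6)]; region rows[0,4) x cols[0,8) = 4x8
Op 4 cut(0, 3): punch at orig (0,3); cuts so far [(0, 3), (3, 6)]; region rows[0,4) x cols[0,8) = 4x8
Unfold 1 (reflect across h@4): 4 holes -> [(0, 3), (3, 6), (4, 6), (7, 3)]
Unfold 2 (reflect across h@8): 8 holes -> [(0, 3), (3, 6), (4, 6), (7, 3), (8, 3), (11, 6), (12, 6), (15, 3)]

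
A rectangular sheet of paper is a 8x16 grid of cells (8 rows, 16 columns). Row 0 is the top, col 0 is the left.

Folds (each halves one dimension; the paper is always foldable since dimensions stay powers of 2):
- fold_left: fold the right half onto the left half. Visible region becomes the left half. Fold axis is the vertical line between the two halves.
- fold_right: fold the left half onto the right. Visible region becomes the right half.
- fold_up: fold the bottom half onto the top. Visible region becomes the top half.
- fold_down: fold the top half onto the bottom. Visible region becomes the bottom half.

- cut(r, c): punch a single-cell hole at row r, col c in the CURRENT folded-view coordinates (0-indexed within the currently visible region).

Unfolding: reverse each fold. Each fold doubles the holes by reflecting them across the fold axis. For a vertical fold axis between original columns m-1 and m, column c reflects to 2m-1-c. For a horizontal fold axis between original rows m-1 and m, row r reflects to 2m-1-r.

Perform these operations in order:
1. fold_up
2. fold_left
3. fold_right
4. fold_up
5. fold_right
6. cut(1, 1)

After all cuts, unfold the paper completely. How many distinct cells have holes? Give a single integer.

Op 1 fold_up: fold axis h@4; visible region now rows[0,4) x cols[0,16) = 4x16
Op 2 fold_left: fold axis v@8; visible region now rows[0,4) x cols[0,8) = 4x8
Op 3 fold_right: fold axis v@4; visible region now rows[0,4) x cols[4,8) = 4x4
Op 4 fold_up: fold axis h@2; visible region now rows[0,2) x cols[4,8) = 2x4
Op 5 fold_right: fold axis v@6; visible region now rows[0,2) x cols[6,8) = 2x2
Op 6 cut(1, 1): punch at orig (1,7); cuts so far [(1, 7)]; region rows[0,2) x cols[6,8) = 2x2
Unfold 1 (reflect across v@6): 2 holes -> [(1, 4), (1, 7)]
Unfold 2 (reflect across h@2): 4 holes -> [(1, 4), (1, 7), (2, 4), (2, 7)]
Unfold 3 (reflect across v@4): 8 holes -> [(1, 0), (1, 3), (1, 4), (1, 7), (2, 0), (2, 3), (2, 4), (2, 7)]
Unfold 4 (reflect across v@8): 16 holes -> [(1, 0), (1, 3), (1, 4), (1, 7), (1, 8), (1, 11), (1, 12), (1, 15), (2, 0), (2, 3), (2, 4), (2, 7), (2, 8), (2, 11), (2, 12), (2, 15)]
Unfold 5 (reflect across h@4): 32 holes -> [(1, 0), (1, 3), (1, 4), (1, 7), (1, 8), (1, 11), (1, 12), (1, 15), (2, 0), (2, 3), (2, 4), (2, 7), (2, 8), (2, 11), (2, 12), (2, 15), (5, 0), (5, 3), (5, 4), (5, 7), (5, 8), (5, 11), (5, 12), (5, 15), (6, 0), (6, 3), (6, 4), (6, 7), (6, 8), (6, 11), (6, 12), (6, 15)]

Answer: 32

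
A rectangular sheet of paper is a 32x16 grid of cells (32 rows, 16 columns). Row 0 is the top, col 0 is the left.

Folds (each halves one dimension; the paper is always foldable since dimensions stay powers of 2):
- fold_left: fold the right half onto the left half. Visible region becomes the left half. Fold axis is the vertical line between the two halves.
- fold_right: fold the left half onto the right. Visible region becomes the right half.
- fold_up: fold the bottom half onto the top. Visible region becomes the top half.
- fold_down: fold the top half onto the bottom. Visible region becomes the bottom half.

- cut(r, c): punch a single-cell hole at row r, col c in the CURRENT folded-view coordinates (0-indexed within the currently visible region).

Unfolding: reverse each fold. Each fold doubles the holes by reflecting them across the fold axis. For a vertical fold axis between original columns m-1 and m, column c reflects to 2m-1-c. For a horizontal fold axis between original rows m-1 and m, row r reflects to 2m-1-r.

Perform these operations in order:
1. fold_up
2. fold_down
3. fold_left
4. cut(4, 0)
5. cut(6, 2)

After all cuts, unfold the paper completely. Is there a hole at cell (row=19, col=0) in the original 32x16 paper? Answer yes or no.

Op 1 fold_up: fold axis h@16; visible region now rows[0,16) x cols[0,16) = 16x16
Op 2 fold_down: fold axis h@8; visible region now rows[8,16) x cols[0,16) = 8x16
Op 3 fold_left: fold axis v@8; visible region now rows[8,16) x cols[0,8) = 8x8
Op 4 cut(4, 0): punch at orig (12,0); cuts so far [(12, 0)]; region rows[8,16) x cols[0,8) = 8x8
Op 5 cut(6, 2): punch at orig (14,2); cuts so far [(12, 0), (14, 2)]; region rows[8,16) x cols[0,8) = 8x8
Unfold 1 (reflect across v@8): 4 holes -> [(12, 0), (12, 15), (14, 2), (14, 13)]
Unfold 2 (reflect across h@8): 8 holes -> [(1, 2), (1, 13), (3, 0), (3, 15), (12, 0), (12, 15), (14, 2), (14, 13)]
Unfold 3 (reflect across h@16): 16 holes -> [(1, 2), (1, 13), (3, 0), (3, 15), (12, 0), (12, 15), (14, 2), (14, 13), (17, 2), (17, 13), (19, 0), (19, 15), (28, 0), (28, 15), (30, 2), (30, 13)]
Holes: [(1, 2), (1, 13), (3, 0), (3, 15), (12, 0), (12, 15), (14, 2), (14, 13), (17, 2), (17, 13), (19, 0), (19, 15), (28, 0), (28, 15), (30, 2), (30, 13)]

Answer: yes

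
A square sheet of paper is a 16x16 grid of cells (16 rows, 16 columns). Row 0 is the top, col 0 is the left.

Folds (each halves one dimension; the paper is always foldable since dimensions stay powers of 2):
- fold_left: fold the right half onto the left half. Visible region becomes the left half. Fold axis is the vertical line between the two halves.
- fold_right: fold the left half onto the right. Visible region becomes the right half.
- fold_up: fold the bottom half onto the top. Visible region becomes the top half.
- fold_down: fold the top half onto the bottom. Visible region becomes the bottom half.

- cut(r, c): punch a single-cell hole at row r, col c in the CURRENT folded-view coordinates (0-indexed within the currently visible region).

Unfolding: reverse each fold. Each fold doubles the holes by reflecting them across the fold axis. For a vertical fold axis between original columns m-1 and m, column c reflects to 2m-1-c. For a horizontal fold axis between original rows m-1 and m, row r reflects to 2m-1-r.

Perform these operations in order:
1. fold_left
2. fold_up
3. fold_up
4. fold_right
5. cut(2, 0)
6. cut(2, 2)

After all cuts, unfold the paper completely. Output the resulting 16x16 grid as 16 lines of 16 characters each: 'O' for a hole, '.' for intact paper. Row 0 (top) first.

Op 1 fold_left: fold axis v@8; visible region now rows[0,16) x cols[0,8) = 16x8
Op 2 fold_up: fold axis h@8; visible region now rows[0,8) x cols[0,8) = 8x8
Op 3 fold_up: fold axis h@4; visible region now rows[0,4) x cols[0,8) = 4x8
Op 4 fold_right: fold axis v@4; visible region now rows[0,4) x cols[4,8) = 4x4
Op 5 cut(2, 0): punch at orig (2,4); cuts so far [(2, 4)]; region rows[0,4) x cols[4,8) = 4x4
Op 6 cut(2, 2): punch at orig (2,6); cuts so far [(2, 4), (2, 6)]; region rows[0,4) x cols[4,8) = 4x4
Unfold 1 (reflect across v@4): 4 holes -> [(2, 1), (2, 3), (2, 4), (2, 6)]
Unfold 2 (reflect across h@4): 8 holes -> [(2, 1), (2, 3), (2, 4), (2, 6), (5, 1), (5, 3), (5, 4), (5, 6)]
Unfold 3 (reflect across h@8): 16 holes -> [(2, 1), (2, 3), (2, 4), (2, 6), (5, 1), (5, 3), (5, 4), (5, 6), (10, 1), (10, 3), (10, 4), (10, 6), (13, 1), (13, 3), (13, 4), (13, 6)]
Unfold 4 (reflect across v@8): 32 holes -> [(2, 1), (2, 3), (2, 4), (2, 6), (2, 9), (2, 11), (2, 12), (2, 14), (5, 1), (5, 3), (5, 4), (5, 6), (5, 9), (5, 11), (5, 12), (5, 14), (10, 1), (10, 3), (10, 4), (10, 6), (10, 9), (10, 11), (10, 12), (10, 14), (13, 1), (13, 3), (13, 4), (13, 6), (13, 9), (13, 11), (13, 12), (13, 14)]

Answer: ................
................
.O.OO.O..O.OO.O.
................
................
.O.OO.O..O.OO.O.
................
................
................
................
.O.OO.O..O.OO.O.
................
................
.O.OO.O..O.OO.O.
................
................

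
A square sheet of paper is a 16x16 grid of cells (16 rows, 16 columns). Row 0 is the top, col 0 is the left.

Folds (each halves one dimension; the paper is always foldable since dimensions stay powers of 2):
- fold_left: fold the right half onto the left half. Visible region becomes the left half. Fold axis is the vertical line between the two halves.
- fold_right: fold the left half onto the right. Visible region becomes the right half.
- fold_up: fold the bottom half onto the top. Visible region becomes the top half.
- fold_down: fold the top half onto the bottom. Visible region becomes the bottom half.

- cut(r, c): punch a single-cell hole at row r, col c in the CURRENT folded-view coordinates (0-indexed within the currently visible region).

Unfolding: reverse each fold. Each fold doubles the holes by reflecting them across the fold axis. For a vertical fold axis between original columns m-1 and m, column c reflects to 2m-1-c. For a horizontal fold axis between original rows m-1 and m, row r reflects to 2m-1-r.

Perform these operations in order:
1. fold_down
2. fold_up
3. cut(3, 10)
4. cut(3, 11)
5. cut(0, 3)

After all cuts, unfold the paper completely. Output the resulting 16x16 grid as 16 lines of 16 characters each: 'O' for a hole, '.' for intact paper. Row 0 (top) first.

Op 1 fold_down: fold axis h@8; visible region now rows[8,16) x cols[0,16) = 8x16
Op 2 fold_up: fold axis h@12; visible region now rows[8,12) x cols[0,16) = 4x16
Op 3 cut(3, 10): punch at orig (11,10); cuts so far [(11, 10)]; region rows[8,12) x cols[0,16) = 4x16
Op 4 cut(3, 11): punch at orig (11,11); cuts so far [(11, 10), (11, 11)]; region rows[8,12) x cols[0,16) = 4x16
Op 5 cut(0, 3): punch at orig (8,3); cuts so far [(8, 3), (11, 10), (11, 11)]; region rows[8,12) x cols[0,16) = 4x16
Unfold 1 (reflect across h@12): 6 holes -> [(8, 3), (11, 10), (11, 11), (12, 10), (12, 11), (15, 3)]
Unfold 2 (reflect across h@8): 12 holes -> [(0, 3), (3, 10), (3, 11), (4, 10), (4, 11), (7, 3), (8, 3), (11, 10), (11, 11), (12, 10), (12, 11), (15, 3)]

Answer: ...O............
................
................
..........OO....
..........OO....
................
................
...O............
...O............
................
................
..........OO....
..........OO....
................
................
...O............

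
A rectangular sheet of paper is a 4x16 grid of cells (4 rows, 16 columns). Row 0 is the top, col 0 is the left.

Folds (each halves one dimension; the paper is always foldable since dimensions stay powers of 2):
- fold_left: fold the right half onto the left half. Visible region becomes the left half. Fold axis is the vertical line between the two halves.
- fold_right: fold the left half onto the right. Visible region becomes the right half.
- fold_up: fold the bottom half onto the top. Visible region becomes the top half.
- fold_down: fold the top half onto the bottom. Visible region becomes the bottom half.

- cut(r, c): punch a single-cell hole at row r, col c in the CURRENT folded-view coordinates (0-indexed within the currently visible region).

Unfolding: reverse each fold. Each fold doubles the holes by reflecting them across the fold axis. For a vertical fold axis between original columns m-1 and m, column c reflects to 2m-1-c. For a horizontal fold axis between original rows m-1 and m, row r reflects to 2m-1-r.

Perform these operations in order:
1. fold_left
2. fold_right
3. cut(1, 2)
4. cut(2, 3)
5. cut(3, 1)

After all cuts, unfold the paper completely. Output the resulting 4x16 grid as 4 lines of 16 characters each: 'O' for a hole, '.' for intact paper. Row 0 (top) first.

Op 1 fold_left: fold axis v@8; visible region now rows[0,4) x cols[0,8) = 4x8
Op 2 fold_right: fold axis v@4; visible region now rows[0,4) x cols[4,8) = 4x4
Op 3 cut(1, 2): punch at orig (1,6); cuts so far [(1, 6)]; region rows[0,4) x cols[4,8) = 4x4
Op 4 cut(2, 3): punch at orig (2,7); cuts so far [(1, 6), (2, 7)]; region rows[0,4) x cols[4,8) = 4x4
Op 5 cut(3, 1): punch at orig (3,5); cuts so far [(1, 6), (2, 7), (3, 5)]; region rows[0,4) x cols[4,8) = 4x4
Unfold 1 (reflect across v@4): 6 holes -> [(1, 1), (1, 6), (2, 0), (2, 7), (3, 2), (3, 5)]
Unfold 2 (reflect across v@8): 12 holes -> [(1, 1), (1, 6), (1, 9), (1, 14), (2, 0), (2, 7), (2, 8), (2, 15), (3, 2), (3, 5), (3, 10), (3, 13)]

Answer: ................
.O....O..O....O.
O......OO......O
..O..O....O..O..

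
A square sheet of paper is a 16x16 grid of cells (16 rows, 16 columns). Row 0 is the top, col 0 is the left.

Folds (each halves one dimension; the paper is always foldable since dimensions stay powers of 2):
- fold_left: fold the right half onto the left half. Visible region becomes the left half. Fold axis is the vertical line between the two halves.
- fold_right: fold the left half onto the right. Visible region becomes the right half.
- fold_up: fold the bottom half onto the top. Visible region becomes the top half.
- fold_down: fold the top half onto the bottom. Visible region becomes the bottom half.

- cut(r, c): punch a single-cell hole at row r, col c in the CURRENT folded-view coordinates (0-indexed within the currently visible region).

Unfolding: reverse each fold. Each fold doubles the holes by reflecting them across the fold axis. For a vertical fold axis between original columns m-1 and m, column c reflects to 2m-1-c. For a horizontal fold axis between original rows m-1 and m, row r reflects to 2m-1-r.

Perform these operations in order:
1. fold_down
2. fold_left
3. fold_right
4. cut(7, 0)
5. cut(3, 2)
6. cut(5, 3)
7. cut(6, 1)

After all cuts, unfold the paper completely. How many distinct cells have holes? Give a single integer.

Op 1 fold_down: fold axis h@8; visible region now rows[8,16) x cols[0,16) = 8x16
Op 2 fold_left: fold axis v@8; visible region now rows[8,16) x cols[0,8) = 8x8
Op 3 fold_right: fold axis v@4; visible region now rows[8,16) x cols[4,8) = 8x4
Op 4 cut(7, 0): punch at orig (15,4); cuts so far [(15, 4)]; region rows[8,16) x cols[4,8) = 8x4
Op 5 cut(3, 2): punch at orig (11,6); cuts so far [(11, 6), (15, 4)]; region rows[8,16) x cols[4,8) = 8x4
Op 6 cut(5, 3): punch at orig (13,7); cuts so far [(11, 6), (13, 7), (15, 4)]; region rows[8,16) x cols[4,8) = 8x4
Op 7 cut(6, 1): punch at orig (14,5); cuts so far [(11, 6), (13, 7), (14, 5), (15, 4)]; region rows[8,16) x cols[4,8) = 8x4
Unfold 1 (reflect across v@4): 8 holes -> [(11, 1), (11, 6), (13, 0), (13, 7), (14, 2), (14, 5), (15, 3), (15, 4)]
Unfold 2 (reflect across v@8): 16 holes -> [(11, 1), (11, 6), (11, 9), (11, 14), (13, 0), (13, 7), (13, 8), (13, 15), (14, 2), (14, 5), (14, 10), (14, 13), (15, 3), (15, 4), (15, 11), (15, 12)]
Unfold 3 (reflect across h@8): 32 holes -> [(0, 3), (0, 4), (0, 11), (0, 12), (1, 2), (1, 5), (1, 10), (1, 13), (2, 0), (2, 7), (2, 8), (2, 15), (4, 1), (4, 6), (4, 9), (4, 14), (11, 1), (11, 6), (11, 9), (11, 14), (13, 0), (13, 7), (13, 8), (13, 15), (14, 2), (14, 5), (14, 10), (14, 13), (15, 3), (15, 4), (15, 11), (15, 12)]

Answer: 32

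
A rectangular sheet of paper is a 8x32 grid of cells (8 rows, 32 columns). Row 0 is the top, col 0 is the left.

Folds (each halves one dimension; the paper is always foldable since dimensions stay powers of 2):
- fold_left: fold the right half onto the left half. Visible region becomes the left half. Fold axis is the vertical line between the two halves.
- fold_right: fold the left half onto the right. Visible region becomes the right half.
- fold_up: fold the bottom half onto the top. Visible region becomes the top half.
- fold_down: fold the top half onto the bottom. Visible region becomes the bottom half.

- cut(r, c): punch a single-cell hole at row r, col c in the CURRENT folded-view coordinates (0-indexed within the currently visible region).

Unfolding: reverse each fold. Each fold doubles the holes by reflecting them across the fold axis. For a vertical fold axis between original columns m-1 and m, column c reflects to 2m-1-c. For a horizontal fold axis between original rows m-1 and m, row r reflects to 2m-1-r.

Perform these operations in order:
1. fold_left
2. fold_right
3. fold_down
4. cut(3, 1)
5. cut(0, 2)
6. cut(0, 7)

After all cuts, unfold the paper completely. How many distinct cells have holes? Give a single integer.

Op 1 fold_left: fold axis v@16; visible region now rows[0,8) x cols[0,16) = 8x16
Op 2 fold_right: fold axis v@8; visible region now rows[0,8) x cols[8,16) = 8x8
Op 3 fold_down: fold axis h@4; visible region now rows[4,8) x cols[8,16) = 4x8
Op 4 cut(3, 1): punch at orig (7,9); cuts so far [(7, 9)]; region rows[4,8) x cols[8,16) = 4x8
Op 5 cut(0, 2): punch at orig (4,10); cuts so far [(4, 10), (7, 9)]; region rows[4,8) x cols[8,16) = 4x8
Op 6 cut(0, 7): punch at orig (4,15); cuts so far [(4, 10), (4, 15), (7, 9)]; region rows[4,8) x cols[8,16) = 4x8
Unfold 1 (reflect across h@4): 6 holes -> [(0, 9), (3, 10), (3, 15), (4, 10), (4, 15), (7, 9)]
Unfold 2 (reflect across v@8): 12 holes -> [(0, 6), (0, 9), (3, 0), (3, 5), (3, 10), (3, 15), (4, 0), (4, 5), (4, 10), (4, 15), (7, 6), (7, 9)]
Unfold 3 (reflect across v@16): 24 holes -> [(0, 6), (0, 9), (0, 22), (0, 25), (3, 0), (3, 5), (3, 10), (3, 15), (3, 16), (3, 21), (3, 26), (3, 31), (4, 0), (4, 5), (4, 10), (4, 15), (4, 16), (4, 21), (4, 26), (4, 31), (7, 6), (7, 9), (7, 22), (7, 25)]

Answer: 24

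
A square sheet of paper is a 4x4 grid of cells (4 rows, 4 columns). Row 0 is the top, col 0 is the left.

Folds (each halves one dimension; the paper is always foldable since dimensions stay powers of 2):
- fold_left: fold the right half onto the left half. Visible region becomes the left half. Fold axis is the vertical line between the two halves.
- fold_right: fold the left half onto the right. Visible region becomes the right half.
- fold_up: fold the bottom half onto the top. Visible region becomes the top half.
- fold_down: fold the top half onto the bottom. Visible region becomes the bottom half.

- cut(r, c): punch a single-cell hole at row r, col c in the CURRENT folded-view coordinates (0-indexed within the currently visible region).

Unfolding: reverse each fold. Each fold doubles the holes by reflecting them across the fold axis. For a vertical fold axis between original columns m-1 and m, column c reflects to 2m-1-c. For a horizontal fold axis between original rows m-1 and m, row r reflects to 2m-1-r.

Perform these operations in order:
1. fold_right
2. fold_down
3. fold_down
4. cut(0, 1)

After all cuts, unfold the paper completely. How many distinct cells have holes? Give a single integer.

Answer: 8

Derivation:
Op 1 fold_right: fold axis v@2; visible region now rows[0,4) x cols[2,4) = 4x2
Op 2 fold_down: fold axis h@2; visible region now rows[2,4) x cols[2,4) = 2x2
Op 3 fold_down: fold axis h@3; visible region now rows[3,4) x cols[2,4) = 1x2
Op 4 cut(0, 1): punch at orig (3,3); cuts so far [(3, 3)]; region rows[3,4) x cols[2,4) = 1x2
Unfold 1 (reflect across h@3): 2 holes -> [(2, 3), (3, 3)]
Unfold 2 (reflect across h@2): 4 holes -> [(0, 3), (1, 3), (2, 3), (3, 3)]
Unfold 3 (reflect across v@2): 8 holes -> [(0, 0), (0, 3), (1, 0), (1, 3), (2, 0), (2, 3), (3, 0), (3, 3)]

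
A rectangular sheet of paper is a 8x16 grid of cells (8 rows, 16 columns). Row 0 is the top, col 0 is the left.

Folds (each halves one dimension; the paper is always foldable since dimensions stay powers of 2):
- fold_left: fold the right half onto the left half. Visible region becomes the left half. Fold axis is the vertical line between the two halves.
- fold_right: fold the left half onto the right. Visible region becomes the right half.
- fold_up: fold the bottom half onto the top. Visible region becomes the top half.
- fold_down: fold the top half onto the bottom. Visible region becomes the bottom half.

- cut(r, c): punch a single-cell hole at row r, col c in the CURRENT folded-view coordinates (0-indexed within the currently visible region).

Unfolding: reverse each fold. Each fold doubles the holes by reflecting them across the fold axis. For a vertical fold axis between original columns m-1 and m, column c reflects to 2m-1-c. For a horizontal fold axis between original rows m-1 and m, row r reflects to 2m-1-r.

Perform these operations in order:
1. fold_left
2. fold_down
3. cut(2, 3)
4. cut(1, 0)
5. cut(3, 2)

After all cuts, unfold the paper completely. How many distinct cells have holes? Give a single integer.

Op 1 fold_left: fold axis v@8; visible region now rows[0,8) x cols[0,8) = 8x8
Op 2 fold_down: fold axis h@4; visible region now rows[4,8) x cols[0,8) = 4x8
Op 3 cut(2, 3): punch at orig (6,3); cuts so far [(6, 3)]; region rows[4,8) x cols[0,8) = 4x8
Op 4 cut(1, 0): punch at orig (5,0); cuts so far [(5, 0), (6, 3)]; region rows[4,8) x cols[0,8) = 4x8
Op 5 cut(3, 2): punch at orig (7,2); cuts so far [(5, 0), (6, 3), (7, 2)]; region rows[4,8) x cols[0,8) = 4x8
Unfold 1 (reflect across h@4): 6 holes -> [(0, 2), (1, 3), (2, 0), (5, 0), (6, 3), (7, 2)]
Unfold 2 (reflect across v@8): 12 holes -> [(0, 2), (0, 13), (1, 3), (1, 12), (2, 0), (2, 15), (5, 0), (5, 15), (6, 3), (6, 12), (7, 2), (7, 13)]

Answer: 12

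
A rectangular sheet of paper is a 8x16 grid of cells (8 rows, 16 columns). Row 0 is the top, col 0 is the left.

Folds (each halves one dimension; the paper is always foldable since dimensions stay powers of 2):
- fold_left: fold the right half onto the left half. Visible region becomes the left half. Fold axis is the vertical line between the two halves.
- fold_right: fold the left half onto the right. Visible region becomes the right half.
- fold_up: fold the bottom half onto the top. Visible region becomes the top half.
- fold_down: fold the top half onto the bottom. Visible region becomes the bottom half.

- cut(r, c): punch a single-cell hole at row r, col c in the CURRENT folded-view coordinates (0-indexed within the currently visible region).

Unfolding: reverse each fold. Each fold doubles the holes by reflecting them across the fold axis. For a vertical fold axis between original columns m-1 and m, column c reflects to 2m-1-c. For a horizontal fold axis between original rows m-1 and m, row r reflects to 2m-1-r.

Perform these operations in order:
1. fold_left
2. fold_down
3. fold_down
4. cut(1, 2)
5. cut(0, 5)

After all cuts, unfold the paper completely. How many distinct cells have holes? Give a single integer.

Answer: 16

Derivation:
Op 1 fold_left: fold axis v@8; visible region now rows[0,8) x cols[0,8) = 8x8
Op 2 fold_down: fold axis h@4; visible region now rows[4,8) x cols[0,8) = 4x8
Op 3 fold_down: fold axis h@6; visible region now rows[6,8) x cols[0,8) = 2x8
Op 4 cut(1, 2): punch at orig (7,2); cuts so far [(7, 2)]; region rows[6,8) x cols[0,8) = 2x8
Op 5 cut(0, 5): punch at orig (6,5); cuts so far [(6, 5), (7, 2)]; region rows[6,8) x cols[0,8) = 2x8
Unfold 1 (reflect across h@6): 4 holes -> [(4, 2), (5, 5), (6, 5), (7, 2)]
Unfold 2 (reflect across h@4): 8 holes -> [(0, 2), (1, 5), (2, 5), (3, 2), (4, 2), (5, 5), (6, 5), (7, 2)]
Unfold 3 (reflect across v@8): 16 holes -> [(0, 2), (0, 13), (1, 5), (1, 10), (2, 5), (2, 10), (3, 2), (3, 13), (4, 2), (4, 13), (5, 5), (5, 10), (6, 5), (6, 10), (7, 2), (7, 13)]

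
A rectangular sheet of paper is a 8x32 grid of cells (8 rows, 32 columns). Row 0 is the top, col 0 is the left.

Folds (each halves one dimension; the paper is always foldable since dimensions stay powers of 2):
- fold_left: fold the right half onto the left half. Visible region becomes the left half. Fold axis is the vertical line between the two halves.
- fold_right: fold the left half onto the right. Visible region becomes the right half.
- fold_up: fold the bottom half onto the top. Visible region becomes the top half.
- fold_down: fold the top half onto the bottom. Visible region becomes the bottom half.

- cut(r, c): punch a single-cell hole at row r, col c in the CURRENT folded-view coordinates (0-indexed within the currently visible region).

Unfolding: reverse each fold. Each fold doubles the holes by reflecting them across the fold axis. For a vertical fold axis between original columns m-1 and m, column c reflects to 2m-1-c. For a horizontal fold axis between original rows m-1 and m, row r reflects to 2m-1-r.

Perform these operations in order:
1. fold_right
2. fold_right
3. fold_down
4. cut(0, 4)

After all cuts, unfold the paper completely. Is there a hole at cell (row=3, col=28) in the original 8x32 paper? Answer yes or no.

Op 1 fold_right: fold axis v@16; visible region now rows[0,8) x cols[16,32) = 8x16
Op 2 fold_right: fold axis v@24; visible region now rows[0,8) x cols[24,32) = 8x8
Op 3 fold_down: fold axis h@4; visible region now rows[4,8) x cols[24,32) = 4x8
Op 4 cut(0, 4): punch at orig (4,28); cuts so far [(4, 28)]; region rows[4,8) x cols[24,32) = 4x8
Unfold 1 (reflect across h@4): 2 holes -> [(3, 28), (4, 28)]
Unfold 2 (reflect across v@24): 4 holes -> [(3, 19), (3, 28), (4, 19), (4, 28)]
Unfold 3 (reflect across v@16): 8 holes -> [(3, 3), (3, 12), (3, 19), (3, 28), (4, 3), (4, 12), (4, 19), (4, 28)]
Holes: [(3, 3), (3, 12), (3, 19), (3, 28), (4, 3), (4, 12), (4, 19), (4, 28)]

Answer: yes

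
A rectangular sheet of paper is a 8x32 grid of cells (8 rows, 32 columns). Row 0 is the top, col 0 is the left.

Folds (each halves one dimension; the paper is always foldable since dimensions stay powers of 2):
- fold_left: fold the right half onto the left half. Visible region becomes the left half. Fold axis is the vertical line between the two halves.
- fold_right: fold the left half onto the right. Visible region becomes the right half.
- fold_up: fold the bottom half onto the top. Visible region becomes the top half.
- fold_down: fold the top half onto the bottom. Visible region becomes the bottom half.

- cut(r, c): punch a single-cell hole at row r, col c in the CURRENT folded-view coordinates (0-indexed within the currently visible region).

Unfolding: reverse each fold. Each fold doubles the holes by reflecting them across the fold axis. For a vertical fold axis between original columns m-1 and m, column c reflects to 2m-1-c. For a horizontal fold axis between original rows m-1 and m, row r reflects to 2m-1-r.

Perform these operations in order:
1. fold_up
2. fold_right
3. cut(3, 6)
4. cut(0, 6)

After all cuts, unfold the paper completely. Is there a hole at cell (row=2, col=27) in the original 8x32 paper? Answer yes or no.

Op 1 fold_up: fold axis h@4; visible region now rows[0,4) x cols[0,32) = 4x32
Op 2 fold_right: fold axis v@16; visible region now rows[0,4) x cols[16,32) = 4x16
Op 3 cut(3, 6): punch at orig (3,22); cuts so far [(3, 22)]; region rows[0,4) x cols[16,32) = 4x16
Op 4 cut(0, 6): punch at orig (0,22); cuts so far [(0, 22), (3, 22)]; region rows[0,4) x cols[16,32) = 4x16
Unfold 1 (reflect across v@16): 4 holes -> [(0, 9), (0, 22), (3, 9), (3, 22)]
Unfold 2 (reflect across h@4): 8 holes -> [(0, 9), (0, 22), (3, 9), (3, 22), (4, 9), (4, 22), (7, 9), (7, 22)]
Holes: [(0, 9), (0, 22), (3, 9), (3, 22), (4, 9), (4, 22), (7, 9), (7, 22)]

Answer: no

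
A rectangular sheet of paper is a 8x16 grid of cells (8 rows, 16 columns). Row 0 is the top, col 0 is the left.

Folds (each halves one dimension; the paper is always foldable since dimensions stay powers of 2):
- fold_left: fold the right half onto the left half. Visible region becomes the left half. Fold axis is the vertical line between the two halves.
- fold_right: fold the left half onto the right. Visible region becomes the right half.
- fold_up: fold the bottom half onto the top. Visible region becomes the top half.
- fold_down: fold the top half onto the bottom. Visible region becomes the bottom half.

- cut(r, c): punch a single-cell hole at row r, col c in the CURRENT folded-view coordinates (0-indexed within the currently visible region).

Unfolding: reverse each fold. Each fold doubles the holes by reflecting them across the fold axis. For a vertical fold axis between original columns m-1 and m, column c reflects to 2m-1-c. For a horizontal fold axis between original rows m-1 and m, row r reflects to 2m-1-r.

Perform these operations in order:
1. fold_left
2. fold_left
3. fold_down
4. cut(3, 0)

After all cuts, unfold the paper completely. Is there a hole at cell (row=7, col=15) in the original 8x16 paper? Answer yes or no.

Op 1 fold_left: fold axis v@8; visible region now rows[0,8) x cols[0,8) = 8x8
Op 2 fold_left: fold axis v@4; visible region now rows[0,8) x cols[0,4) = 8x4
Op 3 fold_down: fold axis h@4; visible region now rows[4,8) x cols[0,4) = 4x4
Op 4 cut(3, 0): punch at orig (7,0); cuts so far [(7, 0)]; region rows[4,8) x cols[0,4) = 4x4
Unfold 1 (reflect across h@4): 2 holes -> [(0, 0), (7, 0)]
Unfold 2 (reflect across v@4): 4 holes -> [(0, 0), (0, 7), (7, 0), (7, 7)]
Unfold 3 (reflect across v@8): 8 holes -> [(0, 0), (0, 7), (0, 8), (0, 15), (7, 0), (7, 7), (7, 8), (7, 15)]
Holes: [(0, 0), (0, 7), (0, 8), (0, 15), (7, 0), (7, 7), (7, 8), (7, 15)]

Answer: yes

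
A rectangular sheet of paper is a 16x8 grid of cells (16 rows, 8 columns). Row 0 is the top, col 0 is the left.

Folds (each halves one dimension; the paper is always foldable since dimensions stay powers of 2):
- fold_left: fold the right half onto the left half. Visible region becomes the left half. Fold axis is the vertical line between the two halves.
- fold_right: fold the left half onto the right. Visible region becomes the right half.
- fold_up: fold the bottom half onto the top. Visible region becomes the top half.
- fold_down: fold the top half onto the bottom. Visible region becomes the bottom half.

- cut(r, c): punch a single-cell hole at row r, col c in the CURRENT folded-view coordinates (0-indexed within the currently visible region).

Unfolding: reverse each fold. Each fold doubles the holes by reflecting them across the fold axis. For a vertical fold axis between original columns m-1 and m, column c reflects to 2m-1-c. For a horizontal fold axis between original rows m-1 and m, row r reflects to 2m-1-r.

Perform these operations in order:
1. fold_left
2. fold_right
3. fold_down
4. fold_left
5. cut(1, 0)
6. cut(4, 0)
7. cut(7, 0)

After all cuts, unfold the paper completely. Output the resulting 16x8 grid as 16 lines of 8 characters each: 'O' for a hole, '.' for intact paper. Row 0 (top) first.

Op 1 fold_left: fold axis v@4; visible region now rows[0,16) x cols[0,4) = 16x4
Op 2 fold_right: fold axis v@2; visible region now rows[0,16) x cols[2,4) = 16x2
Op 3 fold_down: fold axis h@8; visible region now rows[8,16) x cols[2,4) = 8x2
Op 4 fold_left: fold axis v@3; visible region now rows[8,16) x cols[2,3) = 8x1
Op 5 cut(1, 0): punch at orig (9,2); cuts so far [(9, 2)]; region rows[8,16) x cols[2,3) = 8x1
Op 6 cut(4, 0): punch at orig (12,2); cuts so far [(9, 2), (12, 2)]; region rows[8,16) x cols[2,3) = 8x1
Op 7 cut(7, 0): punch at orig (15,2); cuts so far [(9, 2), (12, 2), (15, 2)]; region rows[8,16) x cols[2,3) = 8x1
Unfold 1 (reflect across v@3): 6 holes -> [(9, 2), (9, 3), (12, 2), (12, 3), (15, 2), (15, 3)]
Unfold 2 (reflect across h@8): 12 holes -> [(0, 2), (0, 3), (3, 2), (3, 3), (6, 2), (6, 3), (9, 2), (9, 3), (12, 2), (12, 3), (15, 2), (15, 3)]
Unfold 3 (reflect across v@2): 24 holes -> [(0, 0), (0, 1), (0, 2), (0, 3), (3, 0), (3, 1), (3, 2), (3, 3), (6, 0), (6, 1), (6, 2), (6, 3), (9, 0), (9, 1), (9, 2), (9, 3), (12, 0), (12, 1), (12, 2), (12, 3), (15, 0), (15, 1), (15, 2), (15, 3)]
Unfold 4 (reflect across v@4): 48 holes -> [(0, 0), (0, 1), (0, 2), (0, 3), (0, 4), (0, 5), (0, 6), (0, 7), (3, 0), (3, 1), (3, 2), (3, 3), (3, 4), (3, 5), (3, 6), (3, 7), (6, 0), (6, 1), (6, 2), (6, 3), (6, 4), (6, 5), (6, 6), (6, 7), (9, 0), (9, 1), (9, 2), (9, 3), (9, 4), (9, 5), (9, 6), (9, 7), (12, 0), (12, 1), (12, 2), (12, 3), (12, 4), (12, 5), (12, 6), (12, 7), (15, 0), (15, 1), (15, 2), (15, 3), (15, 4), (15, 5), (15, 6), (15, 7)]

Answer: OOOOOOOO
........
........
OOOOOOOO
........
........
OOOOOOOO
........
........
OOOOOOOO
........
........
OOOOOOOO
........
........
OOOOOOOO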